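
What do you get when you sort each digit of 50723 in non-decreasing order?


The number 50723 has digits: 5, 0, 7, 2, 3
Sorted: 0, 2, 3, 5, 7
Joining the sorted digits gives the result.
Final answer: 02357


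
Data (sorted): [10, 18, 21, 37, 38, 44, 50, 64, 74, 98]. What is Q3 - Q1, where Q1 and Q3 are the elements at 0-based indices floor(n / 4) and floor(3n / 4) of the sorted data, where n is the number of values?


The data has n = 10 elements.
Q1 index = floor(10 / 4) = floor(2.5) = 2; Q3 index = floor(3 * 10 / 4) = floor(7.5) = 7
Q1 = element at index 2 = 21
Q3 = element at index 7 = 64
IQR = 64 - 21 = 43
Final answer: 43


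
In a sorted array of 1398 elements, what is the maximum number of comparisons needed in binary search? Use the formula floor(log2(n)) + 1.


Binary search halves the search space each step.
Maximum comparisons = floor(log2(1398)) + 1
log2(1398) = 10.4491
floor(log2(1398)) = 10, so 10 + 1 = 11
Final answer: 11


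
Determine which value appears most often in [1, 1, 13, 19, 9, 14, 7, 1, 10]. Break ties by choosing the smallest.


Count the frequency of each value:
  1 appears 3 time(s)
  7 appears 1 time(s)
  9 appears 1 time(s)
  10 appears 1 time(s)
  13 appears 1 time(s)
  14 appears 1 time(s)
  19 appears 1 time(s)
Maximum frequency is 3.
Only 1 reaches that frequency, so it is the mode.
Final answer: 1


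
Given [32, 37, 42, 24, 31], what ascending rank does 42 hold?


Sort ascending: [24, 31, 32, 37, 42]
Find 42 in the sorted list.
42 is at position 5 (1-indexed).
Final answer: 5


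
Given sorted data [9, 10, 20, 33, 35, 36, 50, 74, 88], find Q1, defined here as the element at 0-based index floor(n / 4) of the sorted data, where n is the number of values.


The list has n = 9 elements.
Q1 index = floor(9 / 4) = floor(2.25) = 2
Counting from index 0 in the sorted data, the element at index 2 is 20.
Final answer: 20


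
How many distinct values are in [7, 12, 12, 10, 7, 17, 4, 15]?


List all unique values:
Distinct values: [4, 7, 10, 12, 15, 17]
Count = 6
Final answer: 6


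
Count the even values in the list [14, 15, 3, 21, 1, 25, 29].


Check each element:
  14 is even
  15 is odd
  3 is odd
  21 is odd
  1 is odd
  25 is odd
  29 is odd
Evens: [14]
Count of evens = 1
Final answer: 1


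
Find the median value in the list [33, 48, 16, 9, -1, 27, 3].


First, sort the list: [-1, 3, 9, 16, 27, 33, 48]
The list has 7 elements (odd count).
The middle index is 3 (0-based), and the element there is 16.
Final answer: 16


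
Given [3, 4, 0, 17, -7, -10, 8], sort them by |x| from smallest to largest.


Compute absolute values:
  |3| = 3
  |4| = 4
  |0| = 0
  |17| = 17
  |-7| = 7
  |-10| = 10
  |8| = 8
Absolute values in increasing order: 0 < 3 < 4 < 7 < 8 < 10 < 17
Listing the original numbers in that order gives the answer.
Final answer: [0, 3, 4, -7, 8, -10, 17]


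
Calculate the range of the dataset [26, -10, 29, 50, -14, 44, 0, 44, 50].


Maximum value: 50
Minimum value: -14
Range = 50 - (-14) = 64
Final answer: 64


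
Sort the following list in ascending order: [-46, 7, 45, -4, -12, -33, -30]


Original list: [-46, 7, 45, -4, -12, -33, -30]
Repeatedly take the smallest remaining element:
  Remaining [-46, 7, 45, -4, -12, -33, -30] -> smallest is -46
  Remaining [7, 45, -4, -12, -33, -30] -> smallest is -33
  Remaining [7, 45, -4, -12, -30] -> smallest is -30
  Remaining [7, 45, -4, -12] -> smallest is -12
  Remaining [7, 45, -4] -> smallest is -4
  Remaining [7, 45] -> smallest is 7
  Remaining [45] -> smallest is 45
Collecting the picks in order gives the sorted list.
Final answer: [-46, -33, -30, -12, -4, 7, 45]


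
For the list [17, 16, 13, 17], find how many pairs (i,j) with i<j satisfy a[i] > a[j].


For each element, count the later elements that are smaller than it:
  17 (index 0): smaller elements after it = [16, 13] -> 2
  16 (index 1): smaller elements after it = [13] -> 1
  13 (index 2): smaller elements after it = [] -> 0
Total inversions = 2 + 1 + 0 = 3
Final answer: 3


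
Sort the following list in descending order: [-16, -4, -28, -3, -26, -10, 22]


Original list: [-16, -4, -28, -3, -26, -10, 22]
Repeatedly take the largest remaining element:
  Remaining [-16, -4, -28, -3, -26, -10, 22] -> largest is 22
  Remaining [-16, -4, -28, -3, -26, -10] -> largest is -3
  Remaining [-16, -4, -28, -26, -10] -> largest is -4
  Remaining [-16, -28, -26, -10] -> largest is -10
  Remaining [-16, -28, -26] -> largest is -16
  Remaining [-28, -26] -> largest is -26
  Remaining [-28] -> largest is -28
Collecting the picks in order gives the descending list.
Final answer: [22, -3, -4, -10, -16, -26, -28]


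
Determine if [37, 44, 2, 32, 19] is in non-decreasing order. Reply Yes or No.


Check consecutive pairs:
  37 <= 44? True
  44 <= 2? False
  2 <= 32? True
  32 <= 19? False
2 consecutive pair(s) are out of order, so the list is not sorted.
Final answer: No


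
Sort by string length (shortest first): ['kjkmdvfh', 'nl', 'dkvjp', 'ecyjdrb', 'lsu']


Compute lengths:
  'kjkmdvfh' has length 8
  'nl' has length 2
  'dkvjp' has length 5
  'ecyjdrb' has length 7
  'lsu' has length 3
Lengths in increasing order: 2 < 3 < 5 < 7 < 8
Listing the words in that order gives the answer.
Final answer: ['nl', 'lsu', 'dkvjp', 'ecyjdrb', 'kjkmdvfh']


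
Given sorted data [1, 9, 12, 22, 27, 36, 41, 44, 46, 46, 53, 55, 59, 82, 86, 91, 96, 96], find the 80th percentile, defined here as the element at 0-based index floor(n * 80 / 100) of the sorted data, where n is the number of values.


The dataset has n = 18 elements.
Index = floor(18 * 80 / 100) = floor(1440 / 100) = floor(14.4) = 14
Counting from index 0 in the sorted data, the element at index 14 is 86.
Final answer: 86


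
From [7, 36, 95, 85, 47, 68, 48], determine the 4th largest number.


Sort descending: [95, 85, 68, 48, 47, 36, 7]
The 4th element (1-indexed) is at index 3.
Value = 48
Final answer: 48


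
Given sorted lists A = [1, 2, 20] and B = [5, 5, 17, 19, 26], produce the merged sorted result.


List A: [1, 2, 20]
List B: [5, 5, 17, 19, 26]
Repeatedly compare the front elements and take the smaller:
  1 vs 5 -> take 1
  2 vs 5 -> take 2
  20 vs 5 -> take 5
  20 vs 5 -> take 5
  20 vs 17 -> take 17
  20 vs 19 -> take 19
  20 vs 26 -> take 20
  A is exhausted; append the rest of B: [26]
Final answer: [1, 2, 5, 5, 17, 19, 20, 26]


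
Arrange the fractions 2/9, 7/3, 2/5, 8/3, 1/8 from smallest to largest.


Convert to decimal for comparison:
  2/9 = 0.2222
  7/3 = 2.3333
  2/5 = 0.4
  8/3 = 2.6667
  1/8 = 0.125
Decimals in increasing order: 0.125 < 0.2222 < 0.4 < 2.3333 < 2.6667
Writing each back as its fraction gives the sorted order.
Final answer: 1/8, 2/9, 2/5, 7/3, 8/3


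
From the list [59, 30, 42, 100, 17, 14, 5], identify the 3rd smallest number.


Sort ascending: [5, 14, 17, 30, 42, 59, 100]
The 3rd element (1-indexed) is at index 2.
Value = 17
Final answer: 17


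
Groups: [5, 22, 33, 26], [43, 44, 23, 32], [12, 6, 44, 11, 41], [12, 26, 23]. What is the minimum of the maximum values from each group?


Find max of each group:
  Group 1: [5, 22, 33, 26] -> max = 33
  Group 2: [43, 44, 23, 32] -> max = 44
  Group 3: [12, 6, 44, 11, 41] -> max = 44
  Group 4: [12, 26, 23] -> max = 26
Maxes: [33, 44, 44, 26]
Minimum of maxes = 26
Final answer: 26


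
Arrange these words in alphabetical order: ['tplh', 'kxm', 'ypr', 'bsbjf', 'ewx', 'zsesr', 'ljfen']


Compare strings character by character (the first differing letter decides):
  'bsbjf' < 'ewx' since 'b' < 'e' at position 1
  'ewx' < 'kxm' since 'e' < 'k' at position 1
  'kxm' < 'ljfen' since 'k' < 'l' at position 1
  'ljfen' < 'tplh' since 'l' < 't' at position 1
  'tplh' < 'ypr' since 't' < 'y' at position 1
  'ypr' < 'zsesr' since 'y' < 'z' at position 1
Chaining these comparisons gives the alphabetical order.
Final answer: ['bsbjf', 'ewx', 'kxm', 'ljfen', 'tplh', 'ypr', 'zsesr']


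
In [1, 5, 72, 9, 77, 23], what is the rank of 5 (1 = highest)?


Sort descending: [77, 72, 23, 9, 5, 1]
Find 5 in the sorted list.
5 is at position 5.
Final answer: 5


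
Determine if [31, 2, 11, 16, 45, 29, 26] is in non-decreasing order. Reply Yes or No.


Check consecutive pairs:
  31 <= 2? False
  2 <= 11? True
  11 <= 16? True
  16 <= 45? True
  45 <= 29? False
  29 <= 26? False
3 consecutive pair(s) are out of order, so the list is not sorted.
Final answer: No


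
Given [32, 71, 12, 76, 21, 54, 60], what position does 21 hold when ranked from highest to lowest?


Sort descending: [76, 71, 60, 54, 32, 21, 12]
Find 21 in the sorted list.
21 is at position 6.
Final answer: 6


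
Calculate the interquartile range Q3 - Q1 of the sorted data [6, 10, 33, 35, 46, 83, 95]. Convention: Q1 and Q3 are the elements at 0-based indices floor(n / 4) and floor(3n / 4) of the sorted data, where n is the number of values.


The data has n = 7 elements.
Q1 index = floor(7 / 4) = floor(1.75) = 1; Q3 index = floor(3 * 7 / 4) = floor(5.25) = 5
Q1 = element at index 1 = 10
Q3 = element at index 5 = 83
IQR = 83 - 10 = 73
Final answer: 73


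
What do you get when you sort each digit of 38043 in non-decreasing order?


The number 38043 has digits: 3, 8, 0, 4, 3
Sorted: 0, 3, 3, 4, 8
Joining the sorted digits gives the result.
Final answer: 03348


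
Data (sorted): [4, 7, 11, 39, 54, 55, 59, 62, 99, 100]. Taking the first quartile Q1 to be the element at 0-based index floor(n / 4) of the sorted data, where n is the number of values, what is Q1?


The list has n = 10 elements.
Q1 index = floor(10 / 4) = floor(2.5) = 2
Counting from index 0 in the sorted data, the element at index 2 is 11.
Final answer: 11


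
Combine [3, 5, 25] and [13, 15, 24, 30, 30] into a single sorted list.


List A: [3, 5, 25]
List B: [13, 15, 24, 30, 30]
Repeatedly compare the front elements and take the smaller:
  3 vs 13 -> take 3
  5 vs 13 -> take 5
  25 vs 13 -> take 13
  25 vs 15 -> take 15
  25 vs 24 -> take 24
  25 vs 30 -> take 25
  A is exhausted; append the rest of B: [30, 30]
Final answer: [3, 5, 13, 15, 24, 25, 30, 30]


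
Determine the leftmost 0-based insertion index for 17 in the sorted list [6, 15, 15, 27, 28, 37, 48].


List is sorted: [6, 15, 15, 27, 28, 37, 48]
We need the leftmost position where 17 can be inserted, i.e. the first index whose element is >= 17 (or the end of the list if none is).
Binary search with low=0, high=7 (0-based indices):
  low=0, high=7, mid=3: a[3]=27 >= 17, so high = 3
  low=0, high=3, mid=1: a[1]=15 < 17, so low = 2
  low=2, high=3, mid=2: a[2]=15 < 17, so low = 3
Now low = high = 3, so the insertion index is 3.
Final answer: 3


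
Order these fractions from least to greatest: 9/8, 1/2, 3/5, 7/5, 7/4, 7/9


Convert to decimal for comparison:
  9/8 = 1.125
  1/2 = 0.5
  3/5 = 0.6
  7/5 = 1.4
  7/4 = 1.75
  7/9 = 0.7778
Decimals in increasing order: 0.5 < 0.6 < 0.7778 < 1.125 < 1.4 < 1.75
Writing each back as its fraction gives the sorted order.
Final answer: 1/2, 3/5, 7/9, 9/8, 7/5, 7/4


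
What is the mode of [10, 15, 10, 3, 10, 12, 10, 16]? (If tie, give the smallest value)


Count the frequency of each value:
  3 appears 1 time(s)
  10 appears 4 time(s)
  12 appears 1 time(s)
  15 appears 1 time(s)
  16 appears 1 time(s)
Maximum frequency is 4.
Only 10 reaches that frequency, so it is the mode.
Final answer: 10


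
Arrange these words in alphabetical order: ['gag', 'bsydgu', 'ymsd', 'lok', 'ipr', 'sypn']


Compare strings character by character (the first differing letter decides):
  'bsydgu' < 'gag' since 'b' < 'g' at position 1
  'gag' < 'ipr' since 'g' < 'i' at position 1
  'ipr' < 'lok' since 'i' < 'l' at position 1
  'lok' < 'sypn' since 'l' < 's' at position 1
  'sypn' < 'ymsd' since 's' < 'y' at position 1
Chaining these comparisons gives the alphabetical order.
Final answer: ['bsydgu', 'gag', 'ipr', 'lok', 'sypn', 'ymsd']


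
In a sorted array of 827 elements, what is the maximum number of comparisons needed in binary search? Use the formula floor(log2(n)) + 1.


Binary search halves the search space each step.
Maximum comparisons = floor(log2(827)) + 1
log2(827) = 9.6917
floor(log2(827)) = 9, so 9 + 1 = 10
Final answer: 10


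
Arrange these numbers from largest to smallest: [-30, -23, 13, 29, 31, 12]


Original list: [-30, -23, 13, 29, 31, 12]
Repeatedly take the largest remaining element:
  Remaining [-30, -23, 13, 29, 31, 12] -> largest is 31
  Remaining [-30, -23, 13, 29, 12] -> largest is 29
  Remaining [-30, -23, 13, 12] -> largest is 13
  Remaining [-30, -23, 12] -> largest is 12
  Remaining [-30, -23] -> largest is -23
  Remaining [-30] -> largest is -30
Collecting the picks in order gives the descending list.
Final answer: [31, 29, 13, 12, -23, -30]


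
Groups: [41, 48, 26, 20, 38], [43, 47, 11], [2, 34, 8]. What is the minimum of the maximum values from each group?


Find max of each group:
  Group 1: [41, 48, 26, 20, 38] -> max = 48
  Group 2: [43, 47, 11] -> max = 47
  Group 3: [2, 34, 8] -> max = 34
Maxes: [48, 47, 34]
Minimum of maxes = 34
Final answer: 34


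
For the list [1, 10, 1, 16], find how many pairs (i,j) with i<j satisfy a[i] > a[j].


For each element, count the later elements that are smaller than it:
  1 (index 0): smaller elements after it = [] -> 0
  10 (index 1): smaller elements after it = [1] -> 1
  1 (index 2): smaller elements after it = [] -> 0
Total inversions = 0 + 1 + 0 = 1
Final answer: 1


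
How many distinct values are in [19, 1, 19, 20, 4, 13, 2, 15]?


List all unique values:
Distinct values: [1, 2, 4, 13, 15, 19, 20]
Count = 7
Final answer: 7


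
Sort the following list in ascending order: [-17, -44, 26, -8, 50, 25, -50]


Original list: [-17, -44, 26, -8, 50, 25, -50]
Repeatedly take the smallest remaining element:
  Remaining [-17, -44, 26, -8, 50, 25, -50] -> smallest is -50
  Remaining [-17, -44, 26, -8, 50, 25] -> smallest is -44
  Remaining [-17, 26, -8, 50, 25] -> smallest is -17
  Remaining [26, -8, 50, 25] -> smallest is -8
  Remaining [26, 50, 25] -> smallest is 25
  Remaining [26, 50] -> smallest is 26
  Remaining [50] -> smallest is 50
Collecting the picks in order gives the sorted list.
Final answer: [-50, -44, -17, -8, 25, 26, 50]


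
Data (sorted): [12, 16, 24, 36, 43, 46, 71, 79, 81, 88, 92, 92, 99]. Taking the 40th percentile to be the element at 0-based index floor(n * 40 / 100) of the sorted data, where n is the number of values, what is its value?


The dataset has n = 13 elements.
Index = floor(13 * 40 / 100) = floor(520 / 100) = floor(5.2) = 5
Counting from index 0 in the sorted data, the element at index 5 is 46.
Final answer: 46


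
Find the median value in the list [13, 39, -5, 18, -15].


First, sort the list: [-15, -5, 13, 18, 39]
The list has 5 elements (odd count).
The middle index is 2 (0-based), and the element there is 13.
Final answer: 13


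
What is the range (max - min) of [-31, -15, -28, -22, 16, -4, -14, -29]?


Maximum value: 16
Minimum value: -31
Range = 16 - (-31) = 47
Final answer: 47


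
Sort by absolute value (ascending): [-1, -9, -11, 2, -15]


Compute absolute values:
  |-1| = 1
  |-9| = 9
  |-11| = 11
  |2| = 2
  |-15| = 15
Absolute values in increasing order: 1 < 2 < 9 < 11 < 15
Listing the original numbers in that order gives the answer.
Final answer: [-1, 2, -9, -11, -15]


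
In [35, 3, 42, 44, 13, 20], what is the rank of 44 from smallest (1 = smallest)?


Sort ascending: [3, 13, 20, 35, 42, 44]
Find 44 in the sorted list.
44 is at position 6 (1-indexed).
Final answer: 6


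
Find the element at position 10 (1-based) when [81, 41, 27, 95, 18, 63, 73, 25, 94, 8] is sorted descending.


Sort descending: [95, 94, 81, 73, 63, 41, 27, 25, 18, 8]
The 10th element (1-indexed) is at index 9.
Value = 8
Final answer: 8


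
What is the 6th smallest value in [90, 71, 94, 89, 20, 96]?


Sort ascending: [20, 71, 89, 90, 94, 96]
The 6th element (1-indexed) is at index 5.
Value = 96
Final answer: 96


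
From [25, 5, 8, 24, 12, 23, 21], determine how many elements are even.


Check each element:
  25 is odd
  5 is odd
  8 is even
  24 is even
  12 is even
  23 is odd
  21 is odd
Evens: [8, 24, 12]
Count of evens = 3
Final answer: 3


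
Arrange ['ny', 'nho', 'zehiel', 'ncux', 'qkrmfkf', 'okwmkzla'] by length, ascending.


Compute lengths:
  'ny' has length 2
  'nho' has length 3
  'zehiel' has length 6
  'ncux' has length 4
  'qkrmfkf' has length 7
  'okwmkzla' has length 8
Lengths in increasing order: 2 < 3 < 4 < 6 < 7 < 8
Listing the words in that order gives the answer.
Final answer: ['ny', 'nho', 'ncux', 'zehiel', 'qkrmfkf', 'okwmkzla']


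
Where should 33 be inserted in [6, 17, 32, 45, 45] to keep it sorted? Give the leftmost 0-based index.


List is sorted: [6, 17, 32, 45, 45]
We need the leftmost position where 33 can be inserted, i.e. the first index whose element is >= 33 (or the end of the list if none is).
Binary search with low=0, high=5 (0-based indices):
  low=0, high=5, mid=2: a[2]=32 < 33, so low = 3
  low=3, high=5, mid=4: a[4]=45 >= 33, so high = 4
  low=3, high=4, mid=3: a[3]=45 >= 33, so high = 3
Now low = high = 3, so the insertion index is 3.
Final answer: 3


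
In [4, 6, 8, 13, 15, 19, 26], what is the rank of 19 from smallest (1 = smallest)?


Sort ascending: [4, 6, 8, 13, 15, 19, 26]
Find 19 in the sorted list.
19 is at position 6 (1-indexed).
Final answer: 6


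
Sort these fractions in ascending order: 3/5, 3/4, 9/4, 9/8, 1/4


Convert to decimal for comparison:
  3/5 = 0.6
  3/4 = 0.75
  9/4 = 2.25
  9/8 = 1.125
  1/4 = 0.25
Decimals in increasing order: 0.25 < 0.6 < 0.75 < 1.125 < 2.25
Writing each back as its fraction gives the sorted order.
Final answer: 1/4, 3/5, 3/4, 9/8, 9/4


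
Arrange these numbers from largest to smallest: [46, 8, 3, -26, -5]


Original list: [46, 8, 3, -26, -5]
Repeatedly take the largest remaining element:
  Remaining [46, 8, 3, -26, -5] -> largest is 46
  Remaining [8, 3, -26, -5] -> largest is 8
  Remaining [3, -26, -5] -> largest is 3
  Remaining [-26, -5] -> largest is -5
  Remaining [-26] -> largest is -26
Collecting the picks in order gives the descending list.
Final answer: [46, 8, 3, -5, -26]


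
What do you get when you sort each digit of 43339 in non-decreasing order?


The number 43339 has digits: 4, 3, 3, 3, 9
Sorted: 3, 3, 3, 4, 9
Joining the sorted digits gives the result.
Final answer: 33349


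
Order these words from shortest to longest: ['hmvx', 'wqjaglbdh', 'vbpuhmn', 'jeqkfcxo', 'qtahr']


Compute lengths:
  'hmvx' has length 4
  'wqjaglbdh' has length 9
  'vbpuhmn' has length 7
  'jeqkfcxo' has length 8
  'qtahr' has length 5
Lengths in increasing order: 4 < 5 < 7 < 8 < 9
Listing the words in that order gives the answer.
Final answer: ['hmvx', 'qtahr', 'vbpuhmn', 'jeqkfcxo', 'wqjaglbdh']


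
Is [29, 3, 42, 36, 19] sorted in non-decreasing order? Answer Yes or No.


Check consecutive pairs:
  29 <= 3? False
  3 <= 42? True
  42 <= 36? False
  36 <= 19? False
3 consecutive pair(s) are out of order, so the list is not sorted.
Final answer: No


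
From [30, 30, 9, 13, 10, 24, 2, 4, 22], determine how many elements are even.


Check each element:
  30 is even
  30 is even
  9 is odd
  13 is odd
  10 is even
  24 is even
  2 is even
  4 is even
  22 is even
Evens: [30, 30, 10, 24, 2, 4, 22]
Count of evens = 7
Final answer: 7


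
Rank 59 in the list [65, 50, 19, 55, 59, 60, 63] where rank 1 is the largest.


Sort descending: [65, 63, 60, 59, 55, 50, 19]
Find 59 in the sorted list.
59 is at position 4.
Final answer: 4


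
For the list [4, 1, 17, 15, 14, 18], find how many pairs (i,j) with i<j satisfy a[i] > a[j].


For each element, count the later elements that are smaller than it:
  4 (index 0): smaller elements after it = [1] -> 1
  1 (index 1): smaller elements after it = [] -> 0
  17 (index 2): smaller elements after it = [15, 14] -> 2
  15 (index 3): smaller elements after it = [14] -> 1
  14 (index 4): smaller elements after it = [] -> 0
Total inversions = 1 + 0 + 2 + 1 + 0 = 4
Final answer: 4


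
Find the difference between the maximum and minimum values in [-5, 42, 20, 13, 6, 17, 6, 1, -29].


Maximum value: 42
Minimum value: -29
Range = 42 - (-29) = 71
Final answer: 71


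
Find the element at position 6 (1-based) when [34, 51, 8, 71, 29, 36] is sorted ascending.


Sort ascending: [8, 29, 34, 36, 51, 71]
The 6th element (1-indexed) is at index 5.
Value = 71
Final answer: 71


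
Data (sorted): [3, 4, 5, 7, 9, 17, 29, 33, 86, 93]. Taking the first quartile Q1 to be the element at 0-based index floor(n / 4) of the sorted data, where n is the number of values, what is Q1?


The list has n = 10 elements.
Q1 index = floor(10 / 4) = floor(2.5) = 2
Counting from index 0 in the sorted data, the element at index 2 is 5.
Final answer: 5


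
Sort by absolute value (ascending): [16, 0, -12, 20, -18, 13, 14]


Compute absolute values:
  |16| = 16
  |0| = 0
  |-12| = 12
  |20| = 20
  |-18| = 18
  |13| = 13
  |14| = 14
Absolute values in increasing order: 0 < 12 < 13 < 14 < 16 < 18 < 20
Listing the original numbers in that order gives the answer.
Final answer: [0, -12, 13, 14, 16, -18, 20]


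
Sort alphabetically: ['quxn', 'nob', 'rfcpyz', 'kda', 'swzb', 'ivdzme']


Compare strings character by character (the first differing letter decides):
  'ivdzme' < 'kda' since 'i' < 'k' at position 1
  'kda' < 'nob' since 'k' < 'n' at position 1
  'nob' < 'quxn' since 'n' < 'q' at position 1
  'quxn' < 'rfcpyz' since 'q' < 'r' at position 1
  'rfcpyz' < 'swzb' since 'r' < 's' at position 1
Chaining these comparisons gives the alphabetical order.
Final answer: ['ivdzme', 'kda', 'nob', 'quxn', 'rfcpyz', 'swzb']


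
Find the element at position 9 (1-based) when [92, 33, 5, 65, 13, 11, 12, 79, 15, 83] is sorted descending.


Sort descending: [92, 83, 79, 65, 33, 15, 13, 12, 11, 5]
The 9th element (1-indexed) is at index 8.
Value = 11
Final answer: 11


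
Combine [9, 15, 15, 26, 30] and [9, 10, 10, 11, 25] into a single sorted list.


List A: [9, 15, 15, 26, 30]
List B: [9, 10, 10, 11, 25]
Repeatedly compare the front elements and take the smaller:
  9 vs 9 -> take 9
  15 vs 9 -> take 9
  15 vs 10 -> take 10
  15 vs 10 -> take 10
  15 vs 11 -> take 11
  15 vs 25 -> take 15
  15 vs 25 -> take 15
  26 vs 25 -> take 25
  B is exhausted; append the rest of A: [26, 30]
Final answer: [9, 9, 10, 10, 11, 15, 15, 25, 26, 30]


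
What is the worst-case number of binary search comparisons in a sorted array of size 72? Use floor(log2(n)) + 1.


Binary search halves the search space each step.
Maximum comparisons = floor(log2(72)) + 1
log2(72) = 6.1699
floor(log2(72)) = 6, so 6 + 1 = 7
Final answer: 7


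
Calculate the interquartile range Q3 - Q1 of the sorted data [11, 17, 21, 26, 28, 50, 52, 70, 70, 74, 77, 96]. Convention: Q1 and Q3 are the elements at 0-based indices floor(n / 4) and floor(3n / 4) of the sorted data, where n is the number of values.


The data has n = 12 elements.
Q1 index = floor(12 / 4) = floor(3) = 3; Q3 index = floor(3 * 12 / 4) = floor(9) = 9
Q1 = element at index 3 = 26
Q3 = element at index 9 = 74
IQR = 74 - 26 = 48
Final answer: 48


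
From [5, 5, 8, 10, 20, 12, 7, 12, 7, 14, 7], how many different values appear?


List all unique values:
Distinct values: [5, 7, 8, 10, 12, 14, 20]
Count = 7
Final answer: 7


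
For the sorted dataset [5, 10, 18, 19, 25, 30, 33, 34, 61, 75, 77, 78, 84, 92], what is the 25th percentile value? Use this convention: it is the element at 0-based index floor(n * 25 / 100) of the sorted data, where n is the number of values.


The dataset has n = 14 elements.
Index = floor(14 * 25 / 100) = floor(350 / 100) = floor(3.5) = 3
Counting from index 0 in the sorted data, the element at index 3 is 19.
Final answer: 19


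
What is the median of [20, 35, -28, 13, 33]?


First, sort the list: [-28, 13, 20, 33, 35]
The list has 5 elements (odd count).
The middle index is 2 (0-based), and the element there is 20.
Final answer: 20


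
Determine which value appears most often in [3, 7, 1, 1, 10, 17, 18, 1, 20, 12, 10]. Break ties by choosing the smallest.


Count the frequency of each value:
  1 appears 3 time(s)
  3 appears 1 time(s)
  7 appears 1 time(s)
  10 appears 2 time(s)
  12 appears 1 time(s)
  17 appears 1 time(s)
  18 appears 1 time(s)
  20 appears 1 time(s)
Maximum frequency is 3.
Only 1 reaches that frequency, so it is the mode.
Final answer: 1


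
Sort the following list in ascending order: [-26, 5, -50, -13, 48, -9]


Original list: [-26, 5, -50, -13, 48, -9]
Repeatedly take the smallest remaining element:
  Remaining [-26, 5, -50, -13, 48, -9] -> smallest is -50
  Remaining [-26, 5, -13, 48, -9] -> smallest is -26
  Remaining [5, -13, 48, -9] -> smallest is -13
  Remaining [5, 48, -9] -> smallest is -9
  Remaining [5, 48] -> smallest is 5
  Remaining [48] -> smallest is 48
Collecting the picks in order gives the sorted list.
Final answer: [-50, -26, -13, -9, 5, 48]


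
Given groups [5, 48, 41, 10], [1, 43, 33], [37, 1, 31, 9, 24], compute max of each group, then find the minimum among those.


Find max of each group:
  Group 1: [5, 48, 41, 10] -> max = 48
  Group 2: [1, 43, 33] -> max = 43
  Group 3: [37, 1, 31, 9, 24] -> max = 37
Maxes: [48, 43, 37]
Minimum of maxes = 37
Final answer: 37


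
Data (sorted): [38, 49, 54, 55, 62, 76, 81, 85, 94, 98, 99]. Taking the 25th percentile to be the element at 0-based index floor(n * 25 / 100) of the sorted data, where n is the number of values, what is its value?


The dataset has n = 11 elements.
Index = floor(11 * 25 / 100) = floor(275 / 100) = floor(2.75) = 2
Counting from index 0 in the sorted data, the element at index 2 is 54.
Final answer: 54


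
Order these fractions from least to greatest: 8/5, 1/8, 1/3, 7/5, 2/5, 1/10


Convert to decimal for comparison:
  8/5 = 1.6
  1/8 = 0.125
  1/3 = 0.3333
  7/5 = 1.4
  2/5 = 0.4
  1/10 = 0.1
Decimals in increasing order: 0.1 < 0.125 < 0.3333 < 0.4 < 1.4 < 1.6
Writing each back as its fraction gives the sorted order.
Final answer: 1/10, 1/8, 1/3, 2/5, 7/5, 8/5


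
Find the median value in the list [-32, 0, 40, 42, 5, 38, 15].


First, sort the list: [-32, 0, 5, 15, 38, 40, 42]
The list has 7 elements (odd count).
The middle index is 3 (0-based), and the element there is 15.
Final answer: 15


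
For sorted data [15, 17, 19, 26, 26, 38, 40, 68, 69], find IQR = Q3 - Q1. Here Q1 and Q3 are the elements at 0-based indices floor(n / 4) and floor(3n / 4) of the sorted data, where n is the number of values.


The data has n = 9 elements.
Q1 index = floor(9 / 4) = floor(2.25) = 2; Q3 index = floor(3 * 9 / 4) = floor(6.75) = 6
Q1 = element at index 2 = 19
Q3 = element at index 6 = 40
IQR = 40 - 19 = 21
Final answer: 21


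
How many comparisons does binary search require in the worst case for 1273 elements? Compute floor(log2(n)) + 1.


Binary search halves the search space each step.
Maximum comparisons = floor(log2(1273)) + 1
log2(1273) = 10.314
floor(log2(1273)) = 10, so 10 + 1 = 11
Final answer: 11


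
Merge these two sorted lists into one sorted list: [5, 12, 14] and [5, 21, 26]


List A: [5, 12, 14]
List B: [5, 21, 26]
Repeatedly compare the front elements and take the smaller:
  5 vs 5 -> take 5
  12 vs 5 -> take 5
  12 vs 21 -> take 12
  14 vs 21 -> take 14
  A is exhausted; append the rest of B: [21, 26]
Final answer: [5, 5, 12, 14, 21, 26]


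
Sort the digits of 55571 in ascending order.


The number 55571 has digits: 5, 5, 5, 7, 1
Sorted: 1, 5, 5, 5, 7
Joining the sorted digits gives the result.
Final answer: 15557


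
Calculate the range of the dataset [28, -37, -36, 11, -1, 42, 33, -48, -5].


Maximum value: 42
Minimum value: -48
Range = 42 - (-48) = 90
Final answer: 90


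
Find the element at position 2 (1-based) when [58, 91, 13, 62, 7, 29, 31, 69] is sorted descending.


Sort descending: [91, 69, 62, 58, 31, 29, 13, 7]
The 2nd element (1-indexed) is at index 1.
Value = 69
Final answer: 69


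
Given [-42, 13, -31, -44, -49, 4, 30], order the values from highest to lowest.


Original list: [-42, 13, -31, -44, -49, 4, 30]
Repeatedly take the largest remaining element:
  Remaining [-42, 13, -31, -44, -49, 4, 30] -> largest is 30
  Remaining [-42, 13, -31, -44, -49, 4] -> largest is 13
  Remaining [-42, -31, -44, -49, 4] -> largest is 4
  Remaining [-42, -31, -44, -49] -> largest is -31
  Remaining [-42, -44, -49] -> largest is -42
  Remaining [-44, -49] -> largest is -44
  Remaining [-49] -> largest is -49
Collecting the picks in order gives the descending list.
Final answer: [30, 13, 4, -31, -42, -44, -49]


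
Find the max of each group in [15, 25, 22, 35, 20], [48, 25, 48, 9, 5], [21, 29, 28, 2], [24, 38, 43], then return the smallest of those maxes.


Find max of each group:
  Group 1: [15, 25, 22, 35, 20] -> max = 35
  Group 2: [48, 25, 48, 9, 5] -> max = 48
  Group 3: [21, 29, 28, 2] -> max = 29
  Group 4: [24, 38, 43] -> max = 43
Maxes: [35, 48, 29, 43]
Minimum of maxes = 29
Final answer: 29


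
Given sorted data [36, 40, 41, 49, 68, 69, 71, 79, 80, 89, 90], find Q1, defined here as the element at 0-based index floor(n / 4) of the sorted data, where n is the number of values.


The list has n = 11 elements.
Q1 index = floor(11 / 4) = floor(2.75) = 2
Counting from index 0 in the sorted data, the element at index 2 is 41.
Final answer: 41


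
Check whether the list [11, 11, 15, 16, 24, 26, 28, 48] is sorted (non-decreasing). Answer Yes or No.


Check consecutive pairs:
  11 <= 11? True
  11 <= 15? True
  15 <= 16? True
  16 <= 24? True
  24 <= 26? True
  26 <= 28? True
  28 <= 48? True
Every consecutive pair is in order, so the list is non-decreasing.
Final answer: Yes


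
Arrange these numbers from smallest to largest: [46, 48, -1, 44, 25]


Original list: [46, 48, -1, 44, 25]
Repeatedly take the smallest remaining element:
  Remaining [46, 48, -1, 44, 25] -> smallest is -1
  Remaining [46, 48, 44, 25] -> smallest is 25
  Remaining [46, 48, 44] -> smallest is 44
  Remaining [46, 48] -> smallest is 46
  Remaining [48] -> smallest is 48
Collecting the picks in order gives the sorted list.
Final answer: [-1, 25, 44, 46, 48]


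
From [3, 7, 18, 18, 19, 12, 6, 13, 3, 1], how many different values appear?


List all unique values:
Distinct values: [1, 3, 6, 7, 12, 13, 18, 19]
Count = 8
Final answer: 8


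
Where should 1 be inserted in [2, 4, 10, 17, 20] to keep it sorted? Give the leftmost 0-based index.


List is sorted: [2, 4, 10, 17, 20]
We need the leftmost position where 1 can be inserted, i.e. the first index whose element is >= 1 (or the end of the list if none is).
Binary search with low=0, high=5 (0-based indices):
  low=0, high=5, mid=2: a[2]=10 >= 1, so high = 2
  low=0, high=2, mid=1: a[1]=4 >= 1, so high = 1
  low=0, high=1, mid=0: a[0]=2 >= 1, so high = 0
Now low = high = 0, so the insertion index is 0.
Final answer: 0


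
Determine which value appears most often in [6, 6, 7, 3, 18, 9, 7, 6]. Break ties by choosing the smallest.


Count the frequency of each value:
  3 appears 1 time(s)
  6 appears 3 time(s)
  7 appears 2 time(s)
  9 appears 1 time(s)
  18 appears 1 time(s)
Maximum frequency is 3.
Only 6 reaches that frequency, so it is the mode.
Final answer: 6


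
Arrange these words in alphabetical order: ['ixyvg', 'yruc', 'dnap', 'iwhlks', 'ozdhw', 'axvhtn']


Compare strings character by character (the first differing letter decides):
  'axvhtn' < 'dnap' since 'a' < 'd' at position 1
  'dnap' < 'iwhlks' since 'd' < 'i' at position 1
  'iwhlks' < 'ixyvg' since 'w' < 'x' at position 2
  'ixyvg' < 'ozdhw' since 'i' < 'o' at position 1
  'ozdhw' < 'yruc' since 'o' < 'y' at position 1
Chaining these comparisons gives the alphabetical order.
Final answer: ['axvhtn', 'dnap', 'iwhlks', 'ixyvg', 'ozdhw', 'yruc']


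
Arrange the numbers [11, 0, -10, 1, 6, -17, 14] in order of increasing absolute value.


Compute absolute values:
  |11| = 11
  |0| = 0
  |-10| = 10
  |1| = 1
  |6| = 6
  |-17| = 17
  |14| = 14
Absolute values in increasing order: 0 < 1 < 6 < 10 < 11 < 14 < 17
Listing the original numbers in that order gives the answer.
Final answer: [0, 1, 6, -10, 11, 14, -17]


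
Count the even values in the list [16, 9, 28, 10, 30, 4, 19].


Check each element:
  16 is even
  9 is odd
  28 is even
  10 is even
  30 is even
  4 is even
  19 is odd
Evens: [16, 28, 10, 30, 4]
Count of evens = 5
Final answer: 5


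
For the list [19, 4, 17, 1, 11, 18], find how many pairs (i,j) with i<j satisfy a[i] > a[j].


For each element, count the later elements that are smaller than it:
  19 (index 0): smaller elements after it = [4, 17, 1, 11, 18] -> 5
  4 (index 1): smaller elements after it = [1] -> 1
  17 (index 2): smaller elements after it = [1, 11] -> 2
  1 (index 3): smaller elements after it = [] -> 0
  11 (index 4): smaller elements after it = [] -> 0
Total inversions = 5 + 1 + 2 + 0 + 0 = 8
Final answer: 8


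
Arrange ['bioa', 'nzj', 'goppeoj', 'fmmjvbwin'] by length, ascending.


Compute lengths:
  'bioa' has length 4
  'nzj' has length 3
  'goppeoj' has length 7
  'fmmjvbwin' has length 9
Lengths in increasing order: 3 < 4 < 7 < 9
Listing the words in that order gives the answer.
Final answer: ['nzj', 'bioa', 'goppeoj', 'fmmjvbwin']


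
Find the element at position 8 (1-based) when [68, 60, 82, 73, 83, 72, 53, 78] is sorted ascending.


Sort ascending: [53, 60, 68, 72, 73, 78, 82, 83]
The 8th element (1-indexed) is at index 7.
Value = 83
Final answer: 83


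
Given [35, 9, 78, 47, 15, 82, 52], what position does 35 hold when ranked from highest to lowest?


Sort descending: [82, 78, 52, 47, 35, 15, 9]
Find 35 in the sorted list.
35 is at position 5.
Final answer: 5


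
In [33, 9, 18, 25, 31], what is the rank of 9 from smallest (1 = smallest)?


Sort ascending: [9, 18, 25, 31, 33]
Find 9 in the sorted list.
9 is at position 1 (1-indexed).
Final answer: 1


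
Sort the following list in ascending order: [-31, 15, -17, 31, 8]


Original list: [-31, 15, -17, 31, 8]
Repeatedly take the smallest remaining element:
  Remaining [-31, 15, -17, 31, 8] -> smallest is -31
  Remaining [15, -17, 31, 8] -> smallest is -17
  Remaining [15, 31, 8] -> smallest is 8
  Remaining [15, 31] -> smallest is 15
  Remaining [31] -> smallest is 31
Collecting the picks in order gives the sorted list.
Final answer: [-31, -17, 8, 15, 31]


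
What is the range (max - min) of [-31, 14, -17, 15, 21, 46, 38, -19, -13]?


Maximum value: 46
Minimum value: -31
Range = 46 - (-31) = 77
Final answer: 77


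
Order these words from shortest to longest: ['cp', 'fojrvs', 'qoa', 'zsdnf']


Compute lengths:
  'cp' has length 2
  'fojrvs' has length 6
  'qoa' has length 3
  'zsdnf' has length 5
Lengths in increasing order: 2 < 3 < 5 < 6
Listing the words in that order gives the answer.
Final answer: ['cp', 'qoa', 'zsdnf', 'fojrvs']


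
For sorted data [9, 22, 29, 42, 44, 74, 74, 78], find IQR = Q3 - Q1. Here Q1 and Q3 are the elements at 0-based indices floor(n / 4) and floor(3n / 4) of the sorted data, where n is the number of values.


The data has n = 8 elements.
Q1 index = floor(8 / 4) = floor(2) = 2; Q3 index = floor(3 * 8 / 4) = floor(6) = 6
Q1 = element at index 2 = 29
Q3 = element at index 6 = 74
IQR = 74 - 29 = 45
Final answer: 45


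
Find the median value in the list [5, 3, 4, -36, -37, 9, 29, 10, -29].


First, sort the list: [-37, -36, -29, 3, 4, 5, 9, 10, 29]
The list has 9 elements (odd count).
The middle index is 4 (0-based), and the element there is 4.
Final answer: 4


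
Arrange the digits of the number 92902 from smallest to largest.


The number 92902 has digits: 9, 2, 9, 0, 2
Sorted: 0, 2, 2, 9, 9
Joining the sorted digits gives the result.
Final answer: 02299


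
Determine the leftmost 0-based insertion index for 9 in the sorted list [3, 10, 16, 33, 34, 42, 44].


List is sorted: [3, 10, 16, 33, 34, 42, 44]
We need the leftmost position where 9 can be inserted, i.e. the first index whose element is >= 9 (or the end of the list if none is).
Binary search with low=0, high=7 (0-based indices):
  low=0, high=7, mid=3: a[3]=33 >= 9, so high = 3
  low=0, high=3, mid=1: a[1]=10 >= 9, so high = 1
  low=0, high=1, mid=0: a[0]=3 < 9, so low = 1
Now low = high = 1, so the insertion index is 1.
Final answer: 1


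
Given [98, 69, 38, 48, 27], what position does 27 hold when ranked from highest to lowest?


Sort descending: [98, 69, 48, 38, 27]
Find 27 in the sorted list.
27 is at position 5.
Final answer: 5


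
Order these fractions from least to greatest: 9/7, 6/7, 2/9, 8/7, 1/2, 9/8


Convert to decimal for comparison:
  9/7 = 1.2857
  6/7 = 0.8571
  2/9 = 0.2222
  8/7 = 1.1429
  1/2 = 0.5
  9/8 = 1.125
Decimals in increasing order: 0.2222 < 0.5 < 0.8571 < 1.125 < 1.1429 < 1.2857
Writing each back as its fraction gives the sorted order.
Final answer: 2/9, 1/2, 6/7, 9/8, 8/7, 9/7


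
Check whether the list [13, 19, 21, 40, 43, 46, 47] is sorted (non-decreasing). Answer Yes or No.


Check consecutive pairs:
  13 <= 19? True
  19 <= 21? True
  21 <= 40? True
  40 <= 43? True
  43 <= 46? True
  46 <= 47? True
Every consecutive pair is in order, so the list is non-decreasing.
Final answer: Yes


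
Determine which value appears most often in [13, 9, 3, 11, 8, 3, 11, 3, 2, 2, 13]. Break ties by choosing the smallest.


Count the frequency of each value:
  2 appears 2 time(s)
  3 appears 3 time(s)
  8 appears 1 time(s)
  9 appears 1 time(s)
  11 appears 2 time(s)
  13 appears 2 time(s)
Maximum frequency is 3.
Only 3 reaches that frequency, so it is the mode.
Final answer: 3


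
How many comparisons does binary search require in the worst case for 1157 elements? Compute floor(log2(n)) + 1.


Binary search halves the search space each step.
Maximum comparisons = floor(log2(1157)) + 1
log2(1157) = 10.1762
floor(log2(1157)) = 10, so 10 + 1 = 11
Final answer: 11


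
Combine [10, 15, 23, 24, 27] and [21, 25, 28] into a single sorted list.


List A: [10, 15, 23, 24, 27]
List B: [21, 25, 28]
Repeatedly compare the front elements and take the smaller:
  10 vs 21 -> take 10
  15 vs 21 -> take 15
  23 vs 21 -> take 21
  23 vs 25 -> take 23
  24 vs 25 -> take 24
  27 vs 25 -> take 25
  27 vs 28 -> take 27
  A is exhausted; append the rest of B: [28]
Final answer: [10, 15, 21, 23, 24, 25, 27, 28]


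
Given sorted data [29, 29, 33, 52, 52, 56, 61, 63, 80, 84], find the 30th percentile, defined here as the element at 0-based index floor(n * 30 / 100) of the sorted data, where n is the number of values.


The dataset has n = 10 elements.
Index = floor(10 * 30 / 100) = floor(300 / 100) = floor(3) = 3
Counting from index 0 in the sorted data, the element at index 3 is 52.
Final answer: 52


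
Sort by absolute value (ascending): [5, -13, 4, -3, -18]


Compute absolute values:
  |5| = 5
  |-13| = 13
  |4| = 4
  |-3| = 3
  |-18| = 18
Absolute values in increasing order: 3 < 4 < 5 < 13 < 18
Listing the original numbers in that order gives the answer.
Final answer: [-3, 4, 5, -13, -18]


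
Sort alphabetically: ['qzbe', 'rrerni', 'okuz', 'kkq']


Compare strings character by character (the first differing letter decides):
  'kkq' < 'okuz' since 'k' < 'o' at position 1
  'okuz' < 'qzbe' since 'o' < 'q' at position 1
  'qzbe' < 'rrerni' since 'q' < 'r' at position 1
Chaining these comparisons gives the alphabetical order.
Final answer: ['kkq', 'okuz', 'qzbe', 'rrerni']


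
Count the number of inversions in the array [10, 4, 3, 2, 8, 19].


For each element, count the later elements that are smaller than it:
  10 (index 0): smaller elements after it = [4, 3, 2, 8] -> 4
  4 (index 1): smaller elements after it = [3, 2] -> 2
  3 (index 2): smaller elements after it = [2] -> 1
  2 (index 3): smaller elements after it = [] -> 0
  8 (index 4): smaller elements after it = [] -> 0
Total inversions = 4 + 2 + 1 + 0 + 0 = 7
Final answer: 7
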